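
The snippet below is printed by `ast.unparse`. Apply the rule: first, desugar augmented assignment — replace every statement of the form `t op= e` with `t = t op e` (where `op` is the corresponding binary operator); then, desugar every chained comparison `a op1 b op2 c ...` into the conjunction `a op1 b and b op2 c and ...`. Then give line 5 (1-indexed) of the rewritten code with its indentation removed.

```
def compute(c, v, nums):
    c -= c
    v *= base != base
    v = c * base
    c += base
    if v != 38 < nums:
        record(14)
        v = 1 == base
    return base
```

c = c + base

Transformed code:
def compute(c, v, nums):
    c = c - c
    v = v * (base != base)
    v = c * base
    c = c + base
    if v != 38 and 38 < nums:
        record(14)
        v = 1 == base
    return base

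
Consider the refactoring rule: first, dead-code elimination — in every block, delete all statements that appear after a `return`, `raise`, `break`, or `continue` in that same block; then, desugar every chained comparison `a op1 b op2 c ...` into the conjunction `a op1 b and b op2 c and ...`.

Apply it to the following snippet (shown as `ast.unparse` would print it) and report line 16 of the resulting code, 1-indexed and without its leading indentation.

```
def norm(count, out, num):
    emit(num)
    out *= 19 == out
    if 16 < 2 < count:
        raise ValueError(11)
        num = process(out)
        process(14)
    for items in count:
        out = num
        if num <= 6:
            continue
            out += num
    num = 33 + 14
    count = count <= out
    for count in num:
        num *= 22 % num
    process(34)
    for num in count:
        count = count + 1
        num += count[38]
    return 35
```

count = count + 1

Transformed code:
def norm(count, out, num):
    emit(num)
    out *= 19 == out
    if 16 < 2 and 2 < count:
        raise ValueError(11)
    for items in count:
        out = num
        if num <= 6:
            continue
    num = 33 + 14
    count = count <= out
    for count in num:
        num *= 22 % num
    process(34)
    for num in count:
        count = count + 1
        num += count[38]
    return 35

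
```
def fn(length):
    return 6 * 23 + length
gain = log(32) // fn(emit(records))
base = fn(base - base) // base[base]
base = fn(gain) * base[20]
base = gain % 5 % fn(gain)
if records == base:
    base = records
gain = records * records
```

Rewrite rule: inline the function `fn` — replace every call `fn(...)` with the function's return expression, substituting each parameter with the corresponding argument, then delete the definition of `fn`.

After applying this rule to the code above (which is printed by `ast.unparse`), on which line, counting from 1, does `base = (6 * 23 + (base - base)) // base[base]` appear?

Transformed code:
gain = log(32) // (6 * 23 + emit(records))
base = (6 * 23 + (base - base)) // base[base]
base = (6 * 23 + gain) * base[20]
base = gain % 5 % (6 * 23 + gain)
if records == base:
    base = records
gain = records * records

2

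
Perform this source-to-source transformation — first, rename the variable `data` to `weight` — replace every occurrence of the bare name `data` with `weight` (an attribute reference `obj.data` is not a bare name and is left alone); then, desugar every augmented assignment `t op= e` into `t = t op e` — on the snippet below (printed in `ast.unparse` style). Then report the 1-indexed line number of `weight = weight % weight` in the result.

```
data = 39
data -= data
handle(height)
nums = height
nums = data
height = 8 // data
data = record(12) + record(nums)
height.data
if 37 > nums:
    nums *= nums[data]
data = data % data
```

11

Transformed code:
weight = 39
weight = weight - weight
handle(height)
nums = height
nums = weight
height = 8 // weight
weight = record(12) + record(nums)
height.data
if 37 > nums:
    nums = nums * nums[weight]
weight = weight % weight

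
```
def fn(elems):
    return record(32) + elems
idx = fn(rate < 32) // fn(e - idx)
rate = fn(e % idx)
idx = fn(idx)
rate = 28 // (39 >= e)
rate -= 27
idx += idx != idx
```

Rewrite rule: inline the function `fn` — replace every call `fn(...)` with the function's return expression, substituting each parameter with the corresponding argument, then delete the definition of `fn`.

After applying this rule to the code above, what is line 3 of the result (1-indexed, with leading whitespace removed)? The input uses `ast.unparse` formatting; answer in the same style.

idx = record(32) + idx

Transformed code:
idx = (record(32) + (rate < 32)) // (record(32) + (e - idx))
rate = record(32) + e % idx
idx = record(32) + idx
rate = 28 // (39 >= e)
rate -= 27
idx += idx != idx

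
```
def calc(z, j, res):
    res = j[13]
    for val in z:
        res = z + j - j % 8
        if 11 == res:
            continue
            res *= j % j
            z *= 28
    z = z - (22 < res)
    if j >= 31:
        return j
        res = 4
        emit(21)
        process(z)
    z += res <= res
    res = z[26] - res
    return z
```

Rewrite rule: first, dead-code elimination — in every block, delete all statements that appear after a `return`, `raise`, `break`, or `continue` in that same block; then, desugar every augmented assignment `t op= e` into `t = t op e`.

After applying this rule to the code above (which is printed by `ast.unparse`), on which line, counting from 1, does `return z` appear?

12

Transformed code:
def calc(z, j, res):
    res = j[13]
    for val in z:
        res = z + j - j % 8
        if 11 == res:
            continue
    z = z - (22 < res)
    if j >= 31:
        return j
    z = z + (res <= res)
    res = z[26] - res
    return z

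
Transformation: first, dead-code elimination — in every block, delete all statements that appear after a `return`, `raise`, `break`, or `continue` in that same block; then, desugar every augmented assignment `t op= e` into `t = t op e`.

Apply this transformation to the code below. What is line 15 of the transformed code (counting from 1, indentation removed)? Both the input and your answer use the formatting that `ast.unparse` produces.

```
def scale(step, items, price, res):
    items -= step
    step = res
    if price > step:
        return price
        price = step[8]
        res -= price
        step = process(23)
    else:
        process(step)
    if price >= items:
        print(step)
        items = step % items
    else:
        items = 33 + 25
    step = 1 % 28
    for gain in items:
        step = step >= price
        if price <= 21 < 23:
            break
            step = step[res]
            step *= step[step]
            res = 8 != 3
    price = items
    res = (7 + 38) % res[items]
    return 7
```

step = step >= price

Transformed code:
def scale(step, items, price, res):
    items = items - step
    step = res
    if price > step:
        return price
    else:
        process(step)
    if price >= items:
        print(step)
        items = step % items
    else:
        items = 33 + 25
    step = 1 % 28
    for gain in items:
        step = step >= price
        if price <= 21 < 23:
            break
    price = items
    res = (7 + 38) % res[items]
    return 7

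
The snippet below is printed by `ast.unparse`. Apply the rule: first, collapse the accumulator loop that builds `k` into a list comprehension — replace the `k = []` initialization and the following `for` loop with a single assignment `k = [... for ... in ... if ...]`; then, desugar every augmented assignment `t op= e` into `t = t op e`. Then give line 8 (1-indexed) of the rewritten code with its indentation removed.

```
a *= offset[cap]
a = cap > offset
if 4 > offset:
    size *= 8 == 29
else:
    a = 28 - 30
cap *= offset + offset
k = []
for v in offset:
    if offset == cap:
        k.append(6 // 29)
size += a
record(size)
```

Transformed code:
a = a * offset[cap]
a = cap > offset
if 4 > offset:
    size = size * (8 == 29)
else:
    a = 28 - 30
cap = cap * (offset + offset)
k = [6 // 29 for v in offset if offset == cap]
size = size + a
record(size)

k = [6 // 29 for v in offset if offset == cap]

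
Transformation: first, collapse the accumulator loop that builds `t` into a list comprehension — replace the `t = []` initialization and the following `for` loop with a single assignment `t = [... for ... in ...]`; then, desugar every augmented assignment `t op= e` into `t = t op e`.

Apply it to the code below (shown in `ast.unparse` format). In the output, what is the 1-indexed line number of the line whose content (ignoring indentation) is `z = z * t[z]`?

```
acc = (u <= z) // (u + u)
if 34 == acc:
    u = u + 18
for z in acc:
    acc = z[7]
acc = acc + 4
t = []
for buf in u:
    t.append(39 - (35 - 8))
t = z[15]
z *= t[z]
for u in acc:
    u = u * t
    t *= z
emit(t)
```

Transformed code:
acc = (u <= z) // (u + u)
if 34 == acc:
    u = u + 18
for z in acc:
    acc = z[7]
acc = acc + 4
t = [39 - (35 - 8) for buf in u]
t = z[15]
z = z * t[z]
for u in acc:
    u = u * t
    t = t * z
emit(t)

9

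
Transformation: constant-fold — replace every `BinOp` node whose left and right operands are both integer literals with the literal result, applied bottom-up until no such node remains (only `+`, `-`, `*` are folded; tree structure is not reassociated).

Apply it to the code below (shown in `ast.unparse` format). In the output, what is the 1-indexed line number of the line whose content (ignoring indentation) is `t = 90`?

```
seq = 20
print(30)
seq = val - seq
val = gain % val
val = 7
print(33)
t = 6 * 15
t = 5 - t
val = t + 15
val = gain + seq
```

7

Transformed code:
seq = 20
print(30)
seq = val - seq
val = gain % val
val = 7
print(33)
t = 90
t = 5 - t
val = t + 15
val = gain + seq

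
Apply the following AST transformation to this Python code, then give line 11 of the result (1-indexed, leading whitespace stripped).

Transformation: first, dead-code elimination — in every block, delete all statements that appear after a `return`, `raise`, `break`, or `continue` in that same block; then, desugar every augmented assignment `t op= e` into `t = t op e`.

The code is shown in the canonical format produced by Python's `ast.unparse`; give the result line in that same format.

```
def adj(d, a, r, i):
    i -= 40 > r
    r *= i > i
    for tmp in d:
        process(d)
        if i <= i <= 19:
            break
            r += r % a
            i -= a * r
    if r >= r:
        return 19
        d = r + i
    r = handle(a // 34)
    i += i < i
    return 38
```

i = i + (i < i)

Transformed code:
def adj(d, a, r, i):
    i = i - (40 > r)
    r = r * (i > i)
    for tmp in d:
        process(d)
        if i <= i <= 19:
            break
    if r >= r:
        return 19
    r = handle(a // 34)
    i = i + (i < i)
    return 38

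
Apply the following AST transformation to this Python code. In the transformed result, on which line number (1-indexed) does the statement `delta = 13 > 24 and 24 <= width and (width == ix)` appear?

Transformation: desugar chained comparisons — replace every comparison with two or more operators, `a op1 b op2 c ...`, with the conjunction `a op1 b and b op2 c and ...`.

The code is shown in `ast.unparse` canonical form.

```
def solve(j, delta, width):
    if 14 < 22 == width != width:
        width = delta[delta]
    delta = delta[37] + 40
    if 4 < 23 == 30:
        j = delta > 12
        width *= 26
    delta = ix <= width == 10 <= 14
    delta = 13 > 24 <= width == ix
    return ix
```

9

Transformed code:
def solve(j, delta, width):
    if 14 < 22 and 22 == width and (width != width):
        width = delta[delta]
    delta = delta[37] + 40
    if 4 < 23 and 23 == 30:
        j = delta > 12
        width *= 26
    delta = ix <= width and width == 10 and (10 <= 14)
    delta = 13 > 24 and 24 <= width and (width == ix)
    return ix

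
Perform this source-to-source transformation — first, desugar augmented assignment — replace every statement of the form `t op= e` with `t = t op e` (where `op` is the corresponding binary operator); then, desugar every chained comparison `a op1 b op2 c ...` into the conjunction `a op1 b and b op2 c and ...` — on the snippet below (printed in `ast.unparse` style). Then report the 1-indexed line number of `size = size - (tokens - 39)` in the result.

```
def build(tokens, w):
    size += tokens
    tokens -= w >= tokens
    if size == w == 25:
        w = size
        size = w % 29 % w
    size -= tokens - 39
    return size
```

Transformed code:
def build(tokens, w):
    size = size + tokens
    tokens = tokens - (w >= tokens)
    if size == w and w == 25:
        w = size
        size = w % 29 % w
    size = size - (tokens - 39)
    return size

7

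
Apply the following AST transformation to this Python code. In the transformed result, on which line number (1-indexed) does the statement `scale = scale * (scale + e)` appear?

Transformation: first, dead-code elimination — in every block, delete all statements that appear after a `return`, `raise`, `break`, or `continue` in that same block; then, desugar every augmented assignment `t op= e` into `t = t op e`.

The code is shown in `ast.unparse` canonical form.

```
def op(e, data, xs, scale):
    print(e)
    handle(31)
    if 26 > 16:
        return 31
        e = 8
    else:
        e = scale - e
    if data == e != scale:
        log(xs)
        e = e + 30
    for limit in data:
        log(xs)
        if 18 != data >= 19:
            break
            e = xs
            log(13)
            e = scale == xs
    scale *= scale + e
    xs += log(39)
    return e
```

Transformed code:
def op(e, data, xs, scale):
    print(e)
    handle(31)
    if 26 > 16:
        return 31
    else:
        e = scale - e
    if data == e != scale:
        log(xs)
        e = e + 30
    for limit in data:
        log(xs)
        if 18 != data >= 19:
            break
    scale = scale * (scale + e)
    xs = xs + log(39)
    return e

15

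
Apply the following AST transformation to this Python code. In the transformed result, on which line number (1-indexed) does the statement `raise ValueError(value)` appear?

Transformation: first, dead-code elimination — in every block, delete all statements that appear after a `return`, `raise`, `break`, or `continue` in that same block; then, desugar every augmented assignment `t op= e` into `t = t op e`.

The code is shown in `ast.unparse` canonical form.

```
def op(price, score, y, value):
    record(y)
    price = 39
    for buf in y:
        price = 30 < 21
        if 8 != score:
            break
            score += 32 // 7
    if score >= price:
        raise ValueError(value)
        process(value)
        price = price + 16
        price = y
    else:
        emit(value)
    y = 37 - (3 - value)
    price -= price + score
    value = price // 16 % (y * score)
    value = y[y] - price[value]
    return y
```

Transformed code:
def op(price, score, y, value):
    record(y)
    price = 39
    for buf in y:
        price = 30 < 21
        if 8 != score:
            break
    if score >= price:
        raise ValueError(value)
    else:
        emit(value)
    y = 37 - (3 - value)
    price = price - (price + score)
    value = price // 16 % (y * score)
    value = y[y] - price[value]
    return y

9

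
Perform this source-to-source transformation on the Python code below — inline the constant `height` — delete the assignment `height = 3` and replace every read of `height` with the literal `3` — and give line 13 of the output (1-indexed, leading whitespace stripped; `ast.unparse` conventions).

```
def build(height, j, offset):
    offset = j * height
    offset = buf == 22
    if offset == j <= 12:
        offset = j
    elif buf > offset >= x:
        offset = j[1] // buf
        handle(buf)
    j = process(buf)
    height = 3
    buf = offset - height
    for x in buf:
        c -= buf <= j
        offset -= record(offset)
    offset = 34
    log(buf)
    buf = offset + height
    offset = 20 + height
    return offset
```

offset -= record(offset)

Transformed code:
def build(height, j, offset):
    offset = j * 3
    offset = buf == 22
    if offset == j <= 12:
        offset = j
    elif buf > offset >= x:
        offset = j[1] // buf
        handle(buf)
    j = process(buf)
    buf = offset - 3
    for x in buf:
        c -= buf <= j
        offset -= record(offset)
    offset = 34
    log(buf)
    buf = offset + 3
    offset = 20 + 3
    return offset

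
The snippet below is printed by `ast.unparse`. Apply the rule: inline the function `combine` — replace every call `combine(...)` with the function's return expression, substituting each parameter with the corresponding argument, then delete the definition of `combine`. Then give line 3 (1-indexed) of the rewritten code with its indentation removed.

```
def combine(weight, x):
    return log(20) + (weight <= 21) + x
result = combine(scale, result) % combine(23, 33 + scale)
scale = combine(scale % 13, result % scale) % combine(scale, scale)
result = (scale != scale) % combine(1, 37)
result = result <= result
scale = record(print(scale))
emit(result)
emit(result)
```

Transformed code:
result = (log(20) + (scale <= 21) + result) % (log(20) + (23 <= 21) + (33 + scale))
scale = (log(20) + (scale % 13 <= 21) + result % scale) % (log(20) + (scale <= 21) + scale)
result = (scale != scale) % (log(20) + (1 <= 21) + 37)
result = result <= result
scale = record(print(scale))
emit(result)
emit(result)

result = (scale != scale) % (log(20) + (1 <= 21) + 37)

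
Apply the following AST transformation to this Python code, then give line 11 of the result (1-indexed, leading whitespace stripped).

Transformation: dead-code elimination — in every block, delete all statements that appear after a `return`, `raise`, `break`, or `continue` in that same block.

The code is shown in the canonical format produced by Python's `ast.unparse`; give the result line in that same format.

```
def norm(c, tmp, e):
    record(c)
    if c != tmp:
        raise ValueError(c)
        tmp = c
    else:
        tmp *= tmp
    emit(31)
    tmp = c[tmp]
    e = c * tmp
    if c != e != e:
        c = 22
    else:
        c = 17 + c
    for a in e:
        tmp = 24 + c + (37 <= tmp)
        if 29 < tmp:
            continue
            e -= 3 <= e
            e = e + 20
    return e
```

Transformed code:
def norm(c, tmp, e):
    record(c)
    if c != tmp:
        raise ValueError(c)
    else:
        tmp *= tmp
    emit(31)
    tmp = c[tmp]
    e = c * tmp
    if c != e != e:
        c = 22
    else:
        c = 17 + c
    for a in e:
        tmp = 24 + c + (37 <= tmp)
        if 29 < tmp:
            continue
    return e

c = 22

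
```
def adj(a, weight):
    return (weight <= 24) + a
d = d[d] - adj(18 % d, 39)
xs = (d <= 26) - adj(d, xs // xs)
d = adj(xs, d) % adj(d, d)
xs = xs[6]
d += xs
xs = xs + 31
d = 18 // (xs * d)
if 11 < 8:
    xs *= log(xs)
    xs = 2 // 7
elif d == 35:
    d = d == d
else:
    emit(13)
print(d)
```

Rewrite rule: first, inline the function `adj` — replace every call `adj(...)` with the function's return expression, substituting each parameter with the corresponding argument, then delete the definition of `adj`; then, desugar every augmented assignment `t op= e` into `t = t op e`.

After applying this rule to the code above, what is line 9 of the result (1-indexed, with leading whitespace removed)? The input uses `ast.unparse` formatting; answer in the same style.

Transformed code:
d = d[d] - ((39 <= 24) + 18 % d)
xs = (d <= 26) - ((xs // xs <= 24) + d)
d = ((d <= 24) + xs) % ((d <= 24) + d)
xs = xs[6]
d = d + xs
xs = xs + 31
d = 18 // (xs * d)
if 11 < 8:
    xs = xs * log(xs)
    xs = 2 // 7
elif d == 35:
    d = d == d
else:
    emit(13)
print(d)

xs = xs * log(xs)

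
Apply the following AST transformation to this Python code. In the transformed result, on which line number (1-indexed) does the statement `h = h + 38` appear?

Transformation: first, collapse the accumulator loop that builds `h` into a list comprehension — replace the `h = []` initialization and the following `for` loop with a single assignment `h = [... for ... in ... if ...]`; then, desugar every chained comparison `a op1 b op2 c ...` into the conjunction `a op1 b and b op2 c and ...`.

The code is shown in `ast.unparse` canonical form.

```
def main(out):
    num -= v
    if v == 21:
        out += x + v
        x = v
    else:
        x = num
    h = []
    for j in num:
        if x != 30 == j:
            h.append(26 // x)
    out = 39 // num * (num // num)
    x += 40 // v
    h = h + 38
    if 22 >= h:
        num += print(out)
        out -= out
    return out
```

11

Transformed code:
def main(out):
    num -= v
    if v == 21:
        out += x + v
        x = v
    else:
        x = num
    h = [26 // x for j in num if x != 30 and 30 == j]
    out = 39 // num * (num // num)
    x += 40 // v
    h = h + 38
    if 22 >= h:
        num += print(out)
        out -= out
    return out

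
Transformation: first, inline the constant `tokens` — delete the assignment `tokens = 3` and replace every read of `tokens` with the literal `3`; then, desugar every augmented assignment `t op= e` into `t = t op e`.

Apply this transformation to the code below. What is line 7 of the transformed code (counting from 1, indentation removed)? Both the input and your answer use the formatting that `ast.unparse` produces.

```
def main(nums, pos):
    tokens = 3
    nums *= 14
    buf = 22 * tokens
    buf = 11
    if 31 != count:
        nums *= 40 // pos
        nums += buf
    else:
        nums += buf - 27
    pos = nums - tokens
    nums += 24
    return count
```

Transformed code:
def main(nums, pos):
    nums = nums * 14
    buf = 22 * 3
    buf = 11
    if 31 != count:
        nums = nums * (40 // pos)
        nums = nums + buf
    else:
        nums = nums + (buf - 27)
    pos = nums - 3
    nums = nums + 24
    return count

nums = nums + buf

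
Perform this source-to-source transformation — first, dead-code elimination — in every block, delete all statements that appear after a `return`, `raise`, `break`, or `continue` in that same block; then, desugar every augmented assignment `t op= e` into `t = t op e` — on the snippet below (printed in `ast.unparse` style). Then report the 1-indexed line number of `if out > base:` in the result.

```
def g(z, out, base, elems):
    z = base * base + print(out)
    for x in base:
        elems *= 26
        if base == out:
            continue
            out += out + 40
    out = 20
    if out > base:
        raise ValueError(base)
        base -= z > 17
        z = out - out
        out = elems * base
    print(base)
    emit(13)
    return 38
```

8

Transformed code:
def g(z, out, base, elems):
    z = base * base + print(out)
    for x in base:
        elems = elems * 26
        if base == out:
            continue
    out = 20
    if out > base:
        raise ValueError(base)
    print(base)
    emit(13)
    return 38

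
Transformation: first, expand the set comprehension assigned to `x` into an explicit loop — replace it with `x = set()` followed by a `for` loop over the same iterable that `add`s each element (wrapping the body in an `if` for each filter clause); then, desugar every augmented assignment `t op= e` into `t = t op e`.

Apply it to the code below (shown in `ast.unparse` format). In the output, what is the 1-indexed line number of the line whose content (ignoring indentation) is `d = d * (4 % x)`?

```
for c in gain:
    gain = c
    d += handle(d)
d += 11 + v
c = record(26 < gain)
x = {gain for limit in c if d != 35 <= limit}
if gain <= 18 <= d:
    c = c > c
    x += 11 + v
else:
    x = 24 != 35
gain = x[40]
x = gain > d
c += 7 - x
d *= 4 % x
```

18

Transformed code:
for c in gain:
    gain = c
    d = d + handle(d)
d = d + (11 + v)
c = record(26 < gain)
x = set()
for limit in c:
    if d != 35 <= limit:
        x.add(gain)
if gain <= 18 <= d:
    c = c > c
    x = x + (11 + v)
else:
    x = 24 != 35
gain = x[40]
x = gain > d
c = c + (7 - x)
d = d * (4 % x)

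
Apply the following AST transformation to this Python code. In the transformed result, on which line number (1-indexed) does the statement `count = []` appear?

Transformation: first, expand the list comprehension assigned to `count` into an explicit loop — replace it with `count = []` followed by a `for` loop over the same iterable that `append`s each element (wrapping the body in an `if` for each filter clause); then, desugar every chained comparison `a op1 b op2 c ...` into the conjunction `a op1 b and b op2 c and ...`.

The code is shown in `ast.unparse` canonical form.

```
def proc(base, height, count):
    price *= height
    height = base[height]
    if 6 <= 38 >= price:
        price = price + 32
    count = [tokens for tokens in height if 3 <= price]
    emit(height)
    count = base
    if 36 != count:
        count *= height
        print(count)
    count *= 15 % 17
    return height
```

Transformed code:
def proc(base, height, count):
    price *= height
    height = base[height]
    if 6 <= 38 and 38 >= price:
        price = price + 32
    count = []
    for tokens in height:
        if 3 <= price:
            count.append(tokens)
    emit(height)
    count = base
    if 36 != count:
        count *= height
        print(count)
    count *= 15 % 17
    return height

6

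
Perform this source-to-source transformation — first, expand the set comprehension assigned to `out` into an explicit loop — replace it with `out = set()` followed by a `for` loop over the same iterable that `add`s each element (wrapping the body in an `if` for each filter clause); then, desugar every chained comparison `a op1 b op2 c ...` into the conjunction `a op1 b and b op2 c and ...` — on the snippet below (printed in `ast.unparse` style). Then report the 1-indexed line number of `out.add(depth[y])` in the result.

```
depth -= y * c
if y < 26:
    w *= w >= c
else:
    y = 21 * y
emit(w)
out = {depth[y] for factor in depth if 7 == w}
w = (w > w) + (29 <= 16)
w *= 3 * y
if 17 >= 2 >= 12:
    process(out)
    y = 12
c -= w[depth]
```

10

Transformed code:
depth -= y * c
if y < 26:
    w *= w >= c
else:
    y = 21 * y
emit(w)
out = set()
for factor in depth:
    if 7 == w:
        out.add(depth[y])
w = (w > w) + (29 <= 16)
w *= 3 * y
if 17 >= 2 and 2 >= 12:
    process(out)
    y = 12
c -= w[depth]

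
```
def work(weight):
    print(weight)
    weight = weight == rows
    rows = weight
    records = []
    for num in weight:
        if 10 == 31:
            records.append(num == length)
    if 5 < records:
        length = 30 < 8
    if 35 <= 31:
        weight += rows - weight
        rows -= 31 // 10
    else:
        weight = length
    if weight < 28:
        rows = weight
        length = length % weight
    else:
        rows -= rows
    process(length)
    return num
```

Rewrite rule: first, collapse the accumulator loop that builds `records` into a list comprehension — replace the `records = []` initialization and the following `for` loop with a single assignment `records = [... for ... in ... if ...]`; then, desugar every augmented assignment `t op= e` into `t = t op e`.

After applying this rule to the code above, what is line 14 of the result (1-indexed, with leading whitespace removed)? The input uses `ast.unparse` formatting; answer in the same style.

rows = weight

Transformed code:
def work(weight):
    print(weight)
    weight = weight == rows
    rows = weight
    records = [num == length for num in weight if 10 == 31]
    if 5 < records:
        length = 30 < 8
    if 35 <= 31:
        weight = weight + (rows - weight)
        rows = rows - 31 // 10
    else:
        weight = length
    if weight < 28:
        rows = weight
        length = length % weight
    else:
        rows = rows - rows
    process(length)
    return num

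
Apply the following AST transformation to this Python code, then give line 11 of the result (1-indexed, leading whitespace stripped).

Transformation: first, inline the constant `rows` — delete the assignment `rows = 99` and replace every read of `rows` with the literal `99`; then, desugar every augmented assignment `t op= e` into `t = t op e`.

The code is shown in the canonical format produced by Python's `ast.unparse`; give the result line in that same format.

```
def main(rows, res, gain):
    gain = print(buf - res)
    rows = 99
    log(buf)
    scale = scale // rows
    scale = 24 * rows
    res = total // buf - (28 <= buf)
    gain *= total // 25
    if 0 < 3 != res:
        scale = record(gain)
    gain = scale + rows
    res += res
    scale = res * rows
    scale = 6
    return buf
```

Transformed code:
def main(rows, res, gain):
    gain = print(buf - res)
    log(buf)
    scale = scale // 99
    scale = 24 * 99
    res = total // buf - (28 <= buf)
    gain = gain * (total // 25)
    if 0 < 3 != res:
        scale = record(gain)
    gain = scale + 99
    res = res + res
    scale = res * 99
    scale = 6
    return buf

res = res + res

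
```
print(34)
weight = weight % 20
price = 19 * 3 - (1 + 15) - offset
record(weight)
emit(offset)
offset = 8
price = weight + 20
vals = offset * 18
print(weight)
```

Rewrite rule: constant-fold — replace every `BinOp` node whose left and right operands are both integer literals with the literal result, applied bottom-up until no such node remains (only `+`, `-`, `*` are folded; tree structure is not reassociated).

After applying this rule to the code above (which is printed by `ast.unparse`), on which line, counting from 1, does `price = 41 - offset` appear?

3

Transformed code:
print(34)
weight = weight % 20
price = 41 - offset
record(weight)
emit(offset)
offset = 8
price = weight + 20
vals = offset * 18
print(weight)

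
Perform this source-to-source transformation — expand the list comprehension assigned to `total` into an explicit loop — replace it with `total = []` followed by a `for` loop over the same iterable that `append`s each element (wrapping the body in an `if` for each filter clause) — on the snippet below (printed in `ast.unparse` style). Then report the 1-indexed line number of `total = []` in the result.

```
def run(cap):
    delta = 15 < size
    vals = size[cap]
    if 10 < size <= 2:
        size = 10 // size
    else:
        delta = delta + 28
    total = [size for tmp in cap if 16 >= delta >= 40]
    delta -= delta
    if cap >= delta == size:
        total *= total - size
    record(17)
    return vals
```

8

Transformed code:
def run(cap):
    delta = 15 < size
    vals = size[cap]
    if 10 < size <= 2:
        size = 10 // size
    else:
        delta = delta + 28
    total = []
    for tmp in cap:
        if 16 >= delta >= 40:
            total.append(size)
    delta -= delta
    if cap >= delta == size:
        total *= total - size
    record(17)
    return vals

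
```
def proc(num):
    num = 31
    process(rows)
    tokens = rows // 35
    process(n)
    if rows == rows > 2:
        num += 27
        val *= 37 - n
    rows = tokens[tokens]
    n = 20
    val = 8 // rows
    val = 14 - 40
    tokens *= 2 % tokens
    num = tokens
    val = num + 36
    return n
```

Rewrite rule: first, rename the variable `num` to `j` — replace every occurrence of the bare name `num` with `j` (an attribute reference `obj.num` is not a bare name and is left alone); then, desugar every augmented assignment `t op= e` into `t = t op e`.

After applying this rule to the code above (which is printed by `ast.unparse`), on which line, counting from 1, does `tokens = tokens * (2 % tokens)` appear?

13

Transformed code:
def proc(j):
    j = 31
    process(rows)
    tokens = rows // 35
    process(n)
    if rows == rows > 2:
        j = j + 27
        val = val * (37 - n)
    rows = tokens[tokens]
    n = 20
    val = 8 // rows
    val = 14 - 40
    tokens = tokens * (2 % tokens)
    j = tokens
    val = j + 36
    return n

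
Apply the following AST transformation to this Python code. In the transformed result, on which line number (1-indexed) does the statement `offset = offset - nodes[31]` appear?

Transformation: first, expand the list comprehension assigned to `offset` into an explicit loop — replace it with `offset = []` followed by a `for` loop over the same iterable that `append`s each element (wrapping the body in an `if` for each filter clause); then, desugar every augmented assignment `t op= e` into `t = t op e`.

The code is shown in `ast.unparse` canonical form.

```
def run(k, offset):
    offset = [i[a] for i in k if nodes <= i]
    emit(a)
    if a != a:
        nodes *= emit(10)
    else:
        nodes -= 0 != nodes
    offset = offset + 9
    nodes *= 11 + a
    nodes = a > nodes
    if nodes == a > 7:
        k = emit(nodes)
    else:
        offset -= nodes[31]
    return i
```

17

Transformed code:
def run(k, offset):
    offset = []
    for i in k:
        if nodes <= i:
            offset.append(i[a])
    emit(a)
    if a != a:
        nodes = nodes * emit(10)
    else:
        nodes = nodes - (0 != nodes)
    offset = offset + 9
    nodes = nodes * (11 + a)
    nodes = a > nodes
    if nodes == a > 7:
        k = emit(nodes)
    else:
        offset = offset - nodes[31]
    return i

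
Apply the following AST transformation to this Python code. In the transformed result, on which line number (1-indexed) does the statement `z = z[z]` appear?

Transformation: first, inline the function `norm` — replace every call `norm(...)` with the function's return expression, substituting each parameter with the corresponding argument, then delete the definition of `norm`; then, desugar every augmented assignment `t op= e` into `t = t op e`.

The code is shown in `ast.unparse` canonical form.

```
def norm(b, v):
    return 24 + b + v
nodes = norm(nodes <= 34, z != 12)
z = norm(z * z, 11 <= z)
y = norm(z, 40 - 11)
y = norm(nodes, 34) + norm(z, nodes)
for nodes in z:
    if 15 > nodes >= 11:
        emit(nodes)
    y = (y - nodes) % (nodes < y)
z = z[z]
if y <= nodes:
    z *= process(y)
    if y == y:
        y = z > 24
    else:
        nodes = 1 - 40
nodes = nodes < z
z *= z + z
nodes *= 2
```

9

Transformed code:
nodes = 24 + (nodes <= 34) + (z != 12)
z = 24 + z * z + (11 <= z)
y = 24 + z + (40 - 11)
y = 24 + nodes + 34 + (24 + z + nodes)
for nodes in z:
    if 15 > nodes >= 11:
        emit(nodes)
    y = (y - nodes) % (nodes < y)
z = z[z]
if y <= nodes:
    z = z * process(y)
    if y == y:
        y = z > 24
    else:
        nodes = 1 - 40
nodes = nodes < z
z = z * (z + z)
nodes = nodes * 2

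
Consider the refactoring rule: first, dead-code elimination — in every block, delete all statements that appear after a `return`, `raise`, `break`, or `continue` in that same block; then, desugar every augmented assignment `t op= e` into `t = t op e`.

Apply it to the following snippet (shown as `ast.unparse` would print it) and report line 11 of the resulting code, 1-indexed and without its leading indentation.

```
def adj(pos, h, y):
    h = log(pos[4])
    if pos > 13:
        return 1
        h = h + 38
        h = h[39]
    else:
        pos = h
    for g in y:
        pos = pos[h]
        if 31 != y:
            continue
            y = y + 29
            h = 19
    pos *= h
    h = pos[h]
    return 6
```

Transformed code:
def adj(pos, h, y):
    h = log(pos[4])
    if pos > 13:
        return 1
    else:
        pos = h
    for g in y:
        pos = pos[h]
        if 31 != y:
            continue
    pos = pos * h
    h = pos[h]
    return 6

pos = pos * h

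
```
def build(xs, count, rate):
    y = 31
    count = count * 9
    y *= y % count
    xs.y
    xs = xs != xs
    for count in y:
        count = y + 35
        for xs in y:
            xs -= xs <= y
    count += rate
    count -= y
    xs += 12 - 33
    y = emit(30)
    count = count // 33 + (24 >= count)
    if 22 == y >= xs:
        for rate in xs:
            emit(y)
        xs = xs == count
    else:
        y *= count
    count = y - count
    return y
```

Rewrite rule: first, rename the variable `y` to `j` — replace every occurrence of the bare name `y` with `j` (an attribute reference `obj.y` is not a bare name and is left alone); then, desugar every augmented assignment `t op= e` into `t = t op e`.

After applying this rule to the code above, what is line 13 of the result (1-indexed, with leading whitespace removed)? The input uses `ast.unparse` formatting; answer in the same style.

Transformed code:
def build(xs, count, rate):
    j = 31
    count = count * 9
    j = j * (j % count)
    xs.y
    xs = xs != xs
    for count in j:
        count = j + 35
        for xs in j:
            xs = xs - (xs <= j)
    count = count + rate
    count = count - j
    xs = xs + (12 - 33)
    j = emit(30)
    count = count // 33 + (24 >= count)
    if 22 == j >= xs:
        for rate in xs:
            emit(j)
        xs = xs == count
    else:
        j = j * count
    count = j - count
    return j

xs = xs + (12 - 33)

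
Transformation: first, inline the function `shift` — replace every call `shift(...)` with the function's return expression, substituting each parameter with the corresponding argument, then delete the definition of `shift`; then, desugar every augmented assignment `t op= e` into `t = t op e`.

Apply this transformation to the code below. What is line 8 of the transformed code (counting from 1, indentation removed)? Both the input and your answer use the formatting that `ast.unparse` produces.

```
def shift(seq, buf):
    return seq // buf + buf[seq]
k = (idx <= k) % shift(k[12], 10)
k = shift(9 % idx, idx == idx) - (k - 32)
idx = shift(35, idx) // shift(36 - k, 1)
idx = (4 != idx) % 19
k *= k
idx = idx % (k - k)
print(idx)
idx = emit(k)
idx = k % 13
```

Transformed code:
k = (idx <= k) % (k[12] // 10 + 10[k[12]])
k = 9 % idx // (idx == idx) + (idx == idx)[9 % idx] - (k - 32)
idx = (35 // idx + idx[35]) // ((36 - k) // 1 + 1[36 - k])
idx = (4 != idx) % 19
k = k * k
idx = idx % (k - k)
print(idx)
idx = emit(k)
idx = k % 13

idx = emit(k)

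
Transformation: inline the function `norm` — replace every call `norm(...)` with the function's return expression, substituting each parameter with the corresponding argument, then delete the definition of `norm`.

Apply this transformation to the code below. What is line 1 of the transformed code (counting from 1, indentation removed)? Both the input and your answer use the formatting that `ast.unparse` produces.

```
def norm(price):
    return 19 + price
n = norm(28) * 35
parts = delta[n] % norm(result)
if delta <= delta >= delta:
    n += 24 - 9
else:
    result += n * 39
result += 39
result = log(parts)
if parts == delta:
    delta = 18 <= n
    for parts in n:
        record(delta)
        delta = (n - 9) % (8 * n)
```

n = (19 + 28) * 35

Transformed code:
n = (19 + 28) * 35
parts = delta[n] % (19 + result)
if delta <= delta >= delta:
    n += 24 - 9
else:
    result += n * 39
result += 39
result = log(parts)
if parts == delta:
    delta = 18 <= n
    for parts in n:
        record(delta)
        delta = (n - 9) % (8 * n)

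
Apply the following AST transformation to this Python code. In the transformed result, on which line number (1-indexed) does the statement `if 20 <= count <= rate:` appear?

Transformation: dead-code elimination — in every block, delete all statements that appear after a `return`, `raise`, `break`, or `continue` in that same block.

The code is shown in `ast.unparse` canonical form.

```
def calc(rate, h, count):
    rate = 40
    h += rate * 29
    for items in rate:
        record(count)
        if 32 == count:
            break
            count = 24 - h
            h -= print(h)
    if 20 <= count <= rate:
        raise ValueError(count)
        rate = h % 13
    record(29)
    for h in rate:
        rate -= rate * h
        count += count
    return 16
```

Transformed code:
def calc(rate, h, count):
    rate = 40
    h += rate * 29
    for items in rate:
        record(count)
        if 32 == count:
            break
    if 20 <= count <= rate:
        raise ValueError(count)
    record(29)
    for h in rate:
        rate -= rate * h
        count += count
    return 16

8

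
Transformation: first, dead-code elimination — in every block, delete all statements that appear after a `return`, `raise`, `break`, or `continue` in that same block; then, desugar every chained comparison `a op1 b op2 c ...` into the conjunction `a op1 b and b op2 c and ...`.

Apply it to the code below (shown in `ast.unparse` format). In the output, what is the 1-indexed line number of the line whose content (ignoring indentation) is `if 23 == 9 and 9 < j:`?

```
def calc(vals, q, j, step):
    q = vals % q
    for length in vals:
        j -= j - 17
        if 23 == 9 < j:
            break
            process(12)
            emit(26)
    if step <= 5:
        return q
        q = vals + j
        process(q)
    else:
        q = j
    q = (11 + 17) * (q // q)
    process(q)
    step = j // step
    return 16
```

Transformed code:
def calc(vals, q, j, step):
    q = vals % q
    for length in vals:
        j -= j - 17
        if 23 == 9 and 9 < j:
            break
    if step <= 5:
        return q
    else:
        q = j
    q = (11 + 17) * (q // q)
    process(q)
    step = j // step
    return 16

5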